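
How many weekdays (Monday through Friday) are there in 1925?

1 January 1925 is a Thursday.
From 1 January 1925 to 31 December 1925 is 365 days inclusive.
365 = 7 × 52 + 1, so there are 52 full weeks plus 1 extra day.
Each full week contributes 5 weekdays (Mon–Fri): 52 × 5 = 260.
The 1 extra day is Thu — 1 of them qualifies.
Total: 260 + 1 = 261.

261 weekdays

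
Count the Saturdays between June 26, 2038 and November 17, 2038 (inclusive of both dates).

June 26, 2038 is a Saturday.
The range spans 145 days (inclusive of both endpoints).
145 = 7 × 20 + 5, so there are 20 full weeks plus 5 extra days.
Each full week contributes one Saturday: 20 so far.
The 5 extra days are Saturday, Sunday, Monday, Tuesday, Wednesday — 1 of them qualifies.
Total: 20 + 1 = 21.

21 Saturdays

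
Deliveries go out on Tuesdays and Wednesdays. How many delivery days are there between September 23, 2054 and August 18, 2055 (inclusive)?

September 23, 2054 is a Wednesday.
From September 23, 2054 to August 18, 2055 is 330 days inclusive.
330 = 7 × 47 + 1, so there are 47 full weeks plus 1 extra day.
Each full week contributes 2 days from the set (Tue, Wed): 47 × 2 = 94.
The 1 extra day is Wed — 1 of them qualifies.
Total: 94 + 1 = 95.

95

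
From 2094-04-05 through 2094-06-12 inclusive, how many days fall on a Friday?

2094-04-05 is a Monday.
From 2094-04-05 to 2094-06-12 is 69 days inclusive.
69 = 7 × 9 + 6, so there are 9 full weeks plus 6 extra days.
Each full week contributes one Friday: 9 so far.
The 6 extra days are Mon, Tue, Wed, Thu, Fri, Sat — 1 of them qualifies.
Total: 9 + 1 = 10.

10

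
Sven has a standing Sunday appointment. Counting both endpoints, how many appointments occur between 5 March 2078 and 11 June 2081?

171

5 March 2078 is a Saturday.
From 5 March 2078 to 11 June 2081 is 1195 days inclusive.
1195 = 7 × 170 + 5, so there are 170 full weeks plus 5 extra days.
Each full week contributes one Sunday: 170 so far.
The 5 extra days are Saturday, Sunday, Monday, Tuesday, Wednesday — 1 of them qualifies.
Total: 170 + 1 = 171.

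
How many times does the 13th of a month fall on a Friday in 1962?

2

The 13th falls on a Friday when the month's 13th has weekday Fri.
Jan 13 is Sat; Feb 13 is Tue; Mar 13 is Tue; Apr 13 is Fri ✓; May 13 is Sun; Jun 13 is Wed; Jul 13 is Fri ✓; Aug 13 is Mon; Sep 13 is Thu; Oct 13 is Sat; Nov 13 is Tue; Dec 13 is Thu.
Friday the 13ths: Apr, Jul.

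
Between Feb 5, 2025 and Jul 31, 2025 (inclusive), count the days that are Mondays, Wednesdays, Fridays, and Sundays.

101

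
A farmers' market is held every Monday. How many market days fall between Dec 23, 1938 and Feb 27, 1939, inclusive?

10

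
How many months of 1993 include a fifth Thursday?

4

A month has five Thursdays exactly when Thursday falls within its first (length − 28) days.
Jan: 31 days, starts Fri → 5 of Fri, Sat, Sun
Feb: 28 days, starts Mon → 5 of (none)
Mar: 31 days, starts Mon → 5 of Mon, Tue, Wed
Apr: 30 days, starts Thu → 5 of Thu, Fri ✓
May: 31 days, starts Sat → 5 of Sat, Sun, Mon
Jun: 30 days, starts Tue → 5 of Tue, Wed
Jul: 31 days, starts Thu → 5 of Thu, Fri, Sat ✓
Aug: 31 days, starts Sun → 5 of Sun, Mon, Tue
Sep: 30 days, starts Wed → 5 of Wed, Thu ✓
Oct: 31 days, starts Fri → 5 of Fri, Sat, Sun
Nov: 30 days, starts Mon → 5 of Mon, Tue
Dec: 31 days, starts Wed → 5 of Wed, Thu, Fri ✓
Months with five Thursdays: Apr, Jul, Sep, Dec.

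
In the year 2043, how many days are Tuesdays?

2043-01-01 is a Thursday.
That's 365 days from start to end, counting both.
365 = 7 × 52 + 1, so there are 52 full weeks plus 1 extra day.
Each full week contributes one Tuesday: 52 so far.
The 1 extra day is Thursday — none qualify.
Total: 52 + 0 = 52.

52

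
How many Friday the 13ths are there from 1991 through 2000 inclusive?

16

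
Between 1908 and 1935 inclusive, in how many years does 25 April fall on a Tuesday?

4

Day of week of April 25 in each year:
1908: Sat, 1909: Sun, 1910: Mon, 1911: Tue ✓, 1912: Thu, 1913: Fri, 1914: Sat, 1915: Sun, 1916: Tue ✓, 1917: Wed, 1918: Thu, 1919: Fri, 1920: Sun, 1921: Mon, 1922: Tue ✓, 1923: Wed, 1924: Fri, 1925: Sat, 1926: Sun, 1927: Mon, 1928: Wed, 1929: Thu, 1930: Fri, 1931: Sat, 1932: Mon, 1933: Tue ✓, 1934: Wed, 1935: Thu
Tuesdays: 1911, 1916, 1922, 1933.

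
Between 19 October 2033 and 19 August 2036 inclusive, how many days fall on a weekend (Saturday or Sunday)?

296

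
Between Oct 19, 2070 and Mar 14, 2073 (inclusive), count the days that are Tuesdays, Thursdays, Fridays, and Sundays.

Oct 19, 2070 is a Sunday.
From Oct 19, 2070 to Mar 14, 2073 is 878 days inclusive.
878 = 7 × 125 + 3, so there are 125 full weeks plus 3 extra days.
Each full week contributes 4 days from the set (Tue, Thu, Fri, Sun): 125 × 4 = 500.
The 3 extra days are Sunday, Monday, Tuesday — 2 of them qualify.
Total: 500 + 2 = 502.

502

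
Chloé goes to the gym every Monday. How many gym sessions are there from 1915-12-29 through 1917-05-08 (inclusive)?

71

1915-12-29 is a Wednesday.
From 1915-12-29 to 1917-05-08 is 497 days inclusive.
497 = 7 × 71, so the span is exactly 71 full weeks.
Each full week contributes one Monday: 71 so far.
Total: 71.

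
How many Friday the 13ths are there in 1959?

The 13th falls on a Friday when the month's 13th has weekday Fri.
Jan 13 is Tue; Feb 13 is Fri ✓; Mar 13 is Fri ✓; Apr 13 is Mon; May 13 is Wed; Jun 13 is Sat; Jul 13 is Mon; Aug 13 is Thu; Sep 13 is Sun; Oct 13 is Tue; Nov 13 is Fri ✓; Dec 13 is Sun.
Friday the 13ths: Feb, Mar, Nov.

3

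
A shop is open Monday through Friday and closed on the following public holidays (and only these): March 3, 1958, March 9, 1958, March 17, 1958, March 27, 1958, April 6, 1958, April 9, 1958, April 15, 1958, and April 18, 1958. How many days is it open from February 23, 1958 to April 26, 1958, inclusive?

39

February 23, 1958 is a Sunday.
The range spans 63 days (inclusive of both endpoints).
63 = 7 × 9, so the span is exactly 9 full weeks.
Each full week contributes 5 weekdays (Mon–Fri): 9 × 5 = 45.
Total: 45.
Holidays: March 3, 1958 (Mon); March 9, 1958 (Sun); March 17, 1958 (Mon); March 27, 1958 (Thu); April 6, 1958 (Sun); April 9, 1958 (Wed); April 15, 1958 (Tue); April 18, 1958 (Fri).
6 of the 8 holidays fall on weekdays; the rest are weekends and were already excluded.
Business days: 45 − 6 = 39.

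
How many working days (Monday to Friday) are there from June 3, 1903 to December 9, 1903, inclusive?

136 weekdays

June 3, 1903 is a Wednesday.
The range spans 190 days (inclusive of both endpoints).
190 = 7 × 27 + 1, so there are 27 full weeks plus 1 extra day.
Each full week contributes 5 weekdays (Mon–Fri): 27 × 5 = 135.
The 1 extra day is Wed — 1 of them qualifies.
Total: 135 + 1 = 136.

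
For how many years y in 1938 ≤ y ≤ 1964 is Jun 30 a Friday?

Day of week of June 30 in each year:
1938: Thu, 1939: Fri ✓, 1940: Sun, 1941: Mon, 1942: Tue, 1943: Wed, 1944: Fri ✓, 1945: Sat, 1946: Sun, 1947: Mon, 1948: Wed, 1949: Thu, 1950: Fri ✓, 1951: Sat, 1952: Mon, 1953: Tue, 1954: Wed, 1955: Thu, 1956: Sat, 1957: Sun, 1958: Mon, 1959: Tue, 1960: Thu, 1961: Fri ✓, 1962: Sat, 1963: Sun, 1964: Tue
Fridays: 1939, 1944, 1950, 1961.

4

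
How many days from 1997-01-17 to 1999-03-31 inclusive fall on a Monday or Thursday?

229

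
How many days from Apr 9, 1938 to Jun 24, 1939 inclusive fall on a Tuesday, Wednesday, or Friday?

Apr 9, 1938 is a Saturday.
From Apr 9, 1938 to Jun 24, 1939 is 442 days inclusive.
442 = 7 × 63 + 1, so there are 63 full weeks plus 1 extra day.
Each full week contributes 3 days from the set (Tue, Wed, Fri): 63 × 3 = 189.
The 1 extra day is Sat — none qualify.
Total: 189 + 0 = 189.

189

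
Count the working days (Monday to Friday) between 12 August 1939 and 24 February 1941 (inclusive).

12 August 1939 is a Saturday.
That's 563 days from start to end, counting both.
563 = 7 × 80 + 3, so there are 80 full weeks plus 3 extra days.
Each full week contributes 5 weekdays (Mon–Fri): 80 × 5 = 400.
The 3 extra days are Sat, Sun, Mon — 1 of them qualifies.
Total: 400 + 1 = 401.

401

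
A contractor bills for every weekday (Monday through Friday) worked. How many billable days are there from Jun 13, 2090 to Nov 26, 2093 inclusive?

Jun 13, 2090 is a Tuesday.
From Jun 13, 2090 to Nov 26, 2093 is 1263 days inclusive.
1263 = 7 × 180 + 3, so there are 180 full weeks plus 3 extra days.
Each full week contributes 5 weekdays (Mon–Fri): 180 × 5 = 900.
The 3 extra days are Tuesday, Wednesday, Thursday — 3 of them qualify.
Total: 900 + 3 = 903.

903 weekdays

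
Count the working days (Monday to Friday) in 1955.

1 January 1955 is a Saturday.
The range spans 365 days (inclusive of both endpoints).
365 = 7 × 52 + 1, so there are 52 full weeks plus 1 extra day.
Each full week contributes 5 weekdays (Mon–Fri): 52 × 5 = 260.
The 1 extra day is Saturday — none qualify.
Total: 260 + 0 = 260.

260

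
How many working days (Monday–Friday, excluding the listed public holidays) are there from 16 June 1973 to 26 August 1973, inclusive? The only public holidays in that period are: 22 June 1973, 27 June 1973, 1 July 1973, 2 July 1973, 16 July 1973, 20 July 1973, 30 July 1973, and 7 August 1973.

43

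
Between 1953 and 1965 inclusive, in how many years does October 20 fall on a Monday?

1

Day of week of October 20 in each year:
1953: Tue, 1954: Wed, 1955: Thu, 1956: Sat, 1957: Sun, 1958: Mon ✓, 1959: Tue, 1960: Thu, 1961: Fri, 1962: Sat, 1963: Sun, 1964: Tue, 1965: Wed
Mondays: 1958.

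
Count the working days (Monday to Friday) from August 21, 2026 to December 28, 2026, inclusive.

92 weekdays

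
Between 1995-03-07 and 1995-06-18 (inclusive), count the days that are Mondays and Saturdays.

1995-03-07 is a Tuesday.
That's 104 days from start to end, counting both.
104 = 7 × 14 + 6, so there are 14 full weeks plus 6 extra days.
Each full week contributes 2 days from the set (Mon, Sat): 14 × 2 = 28.
The 6 extra days are Tue, Wed, Thu, Fri, Sat, Sun — 1 of them qualifies.
Total: 28 + 1 = 29.

29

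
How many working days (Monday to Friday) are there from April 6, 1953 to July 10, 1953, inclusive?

70 weekdays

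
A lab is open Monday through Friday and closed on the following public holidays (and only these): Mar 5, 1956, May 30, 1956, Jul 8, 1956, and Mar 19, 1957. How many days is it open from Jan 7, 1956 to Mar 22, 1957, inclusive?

Jan 7, 1956 is a Saturday.
That's 441 days from start to end, counting both.
441 = 7 × 63, so the span is exactly 63 full weeks.
Each full week contributes 5 weekdays (Mon–Fri): 63 × 5 = 315.
Holidays: Mar 5, 1956 (Mon); May 30, 1956 (Wed); Jul 8, 1956 (Sun); Mar 19, 1957 (Tue).
3 of the 4 holidays fall on weekdays; the rest are weekends and were already excluded.
Business days: 315 − 3 = 312.

312 business days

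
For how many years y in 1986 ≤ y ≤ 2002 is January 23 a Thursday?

Day of week of January 23 in each year:
1986: Thu ✓, 1987: Fri, 1988: Sat, 1989: Mon, 1990: Tue, 1991: Wed, 1992: Thu ✓, 1993: Sat, 1994: Sun, 1995: Mon, 1996: Tue, 1997: Thu ✓, 1998: Fri, 1999: Sat, 2000: Sun, 2001: Tue, 2002: Wed
Thursdays: 1986, 1992, 1997.

3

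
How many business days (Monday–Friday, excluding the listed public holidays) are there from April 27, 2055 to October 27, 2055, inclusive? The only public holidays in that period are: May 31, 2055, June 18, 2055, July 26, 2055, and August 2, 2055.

April 27, 2055 is a Tuesday.
The range spans 184 days (inclusive of both endpoints).
184 = 7 × 26 + 2, so there are 26 full weeks plus 2 extra days.
Each full week contributes 5 weekdays (Mon–Fri): 26 × 5 = 130.
The 2 extra days are Tue, Wed — 2 of them qualify.
Total: 130 + 2 = 132.
Holidays: May 31, 2055 (Mon); June 18, 2055 (Fri); July 26, 2055 (Mon); August 2, 2055 (Mon).
All 4 holidays fall on weekdays, so subtract 4.
Business days: 132 − 4 = 128.

128 business days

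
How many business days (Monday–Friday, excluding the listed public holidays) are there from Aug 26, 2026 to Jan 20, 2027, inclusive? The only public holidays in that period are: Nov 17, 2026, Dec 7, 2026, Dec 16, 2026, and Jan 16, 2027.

103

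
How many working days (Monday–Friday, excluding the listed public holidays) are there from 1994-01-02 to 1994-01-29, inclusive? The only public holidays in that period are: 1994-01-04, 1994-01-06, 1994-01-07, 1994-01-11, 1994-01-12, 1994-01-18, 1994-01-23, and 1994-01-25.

13 working days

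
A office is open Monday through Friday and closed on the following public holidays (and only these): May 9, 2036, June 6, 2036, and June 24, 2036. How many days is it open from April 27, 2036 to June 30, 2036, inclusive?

43

April 27, 2036 is a Sunday.
From April 27, 2036 to June 30, 2036 is 65 days inclusive.
65 = 7 × 9 + 2, so there are 9 full weeks plus 2 extra days.
Each full week contributes 5 weekdays (Mon–Fri): 9 × 5 = 45.
The 2 extra days are Sun, Mon — 1 of them qualifies.
Total: 45 + 1 = 46.
Holidays: May 9, 2036 (Fri); June 6, 2036 (Fri); June 24, 2036 (Tue).
All 3 holidays fall on weekdays, so subtract 3.
Business days: 46 − 3 = 43.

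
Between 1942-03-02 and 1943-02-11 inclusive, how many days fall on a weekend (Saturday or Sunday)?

1942-03-02 is a Monday.
The range spans 347 days (inclusive of both endpoints).
347 = 7 × 49 + 4, so there are 49 full weeks plus 4 extra days.
Each full week contributes 2 weekend days (Sat, Sun): 49 × 2 = 98.
The 4 extra days are Monday, Tuesday, Wednesday, Thursday — none qualify.
Total: 98 + 0 = 98.

98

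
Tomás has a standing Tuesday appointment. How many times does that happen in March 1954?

Mar 1, 1954 is a Monday.
That's 31 days from start to end, counting both.
31 = 7 × 4 + 3, so there are 4 full weeks plus 3 extra days.
Each full week contributes one Tuesday: 4 so far.
The 3 extra days are Mon, Tue, Wed — 1 of them qualifies.
Total: 4 + 1 = 5.

5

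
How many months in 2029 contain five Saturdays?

A month has five Saturdays exactly when Saturday falls within its first (length − 28) days.
Jan: 31 days, starts Mon → 5 of Mon, Tue, Wed
Feb: 28 days, starts Thu → 5 of (none)
Mar: 31 days, starts Thu → 5 of Thu, Fri, Sat ✓
Apr: 30 days, starts Sun → 5 of Sun, Mon
May: 31 days, starts Tue → 5 of Tue, Wed, Thu
Jun: 30 days, starts Fri → 5 of Fri, Sat ✓
Jul: 31 days, starts Sun → 5 of Sun, Mon, Tue
Aug: 31 days, starts Wed → 5 of Wed, Thu, Fri
Sep: 30 days, starts Sat → 5 of Sat, Sun ✓
Oct: 31 days, starts Mon → 5 of Mon, Tue, Wed
Nov: 30 days, starts Thu → 5 of Thu, Fri
Dec: 31 days, starts Sat → 5 of Sat, Sun, Mon ✓
Months with five Saturdays: Mar, Jun, Sep, Dec.

4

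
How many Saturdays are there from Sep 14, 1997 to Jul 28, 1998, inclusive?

Sep 14, 1997 is a Sunday.
That's 318 days from start to end, counting both.
318 = 7 × 45 + 3, so there are 45 full weeks plus 3 extra days.
Each full week contributes one Saturday: 45 so far.
The 3 extra days are Sunday, Monday, Tuesday — none qualify.
Total: 45 + 0 = 45.

45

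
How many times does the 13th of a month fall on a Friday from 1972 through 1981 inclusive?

Friday-the-13ths by year:
1972: Oct
1973: Apr, Jul
1974: Sep, Dec
1975: Jun
1976: Feb, Aug
1977: May
1978: Jan, Oct
1979: Apr, Jul
1980: Jun
1981: Feb, Mar, Nov

17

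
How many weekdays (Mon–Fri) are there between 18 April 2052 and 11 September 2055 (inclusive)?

18 April 2052 is a Thursday.
The range spans 1242 days (inclusive of both endpoints).
1242 = 7 × 177 + 3, so there are 177 full weeks plus 3 extra days.
Each full week contributes 5 weekdays (Mon–Fri): 177 × 5 = 885.
The 3 extra days are Thu, Fri, Sat — 2 of them qualify.
Total: 885 + 2 = 887.

887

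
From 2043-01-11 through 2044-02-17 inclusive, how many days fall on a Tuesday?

58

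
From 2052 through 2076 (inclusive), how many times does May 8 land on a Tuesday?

Day of week of May 8 in each year:
2052: Wed, 2053: Thu, 2054: Fri, 2055: Sat, 2056: Mon, 2057: Tue ✓, 2058: Wed, 2059: Thu, 2060: Sat, 2061: Sun, 2062: Mon, 2063: Tue ✓, 2064: Thu, 2065: Fri, 2066: Sat, 2067: Sun, 2068: Tue ✓, 2069: Wed, 2070: Thu, 2071: Fri, 2072: Sun, 2073: Mon, 2074: Tue ✓, 2075: Wed, 2076: Fri
Tuesdays: 2057, 2063, 2068, 2074.

4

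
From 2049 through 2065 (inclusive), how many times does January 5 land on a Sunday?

2

Day of week of January 5 in each year:
2049: Tue, 2050: Wed, 2051: Thu, 2052: Fri, 2053: Sun ✓, 2054: Mon, 2055: Tue, 2056: Wed, 2057: Fri, 2058: Sat, 2059: Sun ✓, 2060: Mon, 2061: Wed, 2062: Thu, 2063: Fri, 2064: Sat, 2065: Mon
Sundays: 2053, 2059.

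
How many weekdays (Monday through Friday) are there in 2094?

Jan 1, 2094 is a Friday.
That's 365 days from start to end, counting both.
365 = 7 × 52 + 1, so there are 52 full weeks plus 1 extra day.
Each full week contributes 5 weekdays (Mon–Fri): 52 × 5 = 260.
The 1 extra day is Fri — 1 of them qualifies.
Total: 260 + 1 = 261.

261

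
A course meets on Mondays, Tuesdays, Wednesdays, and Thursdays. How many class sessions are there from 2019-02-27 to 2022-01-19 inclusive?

605

2019-02-27 is a Wednesday.
The range spans 1058 days (inclusive of both endpoints).
1058 = 7 × 151 + 1, so there are 151 full weeks plus 1 extra day.
Each full week contributes 4 days from the set (Mon, Tue, Wed, Thu): 151 × 4 = 604.
The 1 extra day is Wed — 1 of them qualifies.
Total: 604 + 1 = 605.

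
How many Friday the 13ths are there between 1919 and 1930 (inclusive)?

Friday-the-13ths by year:
1919: Jun
1920: Feb, Aug
1921: May
1922: Jan, Oct
1923: Apr, Jul
1924: Jun
1925: Feb, Mar, Nov
1926: Aug
1927: May
1928: Jan, Apr, Jul
1929: Sep, Dec
1930: Jun

20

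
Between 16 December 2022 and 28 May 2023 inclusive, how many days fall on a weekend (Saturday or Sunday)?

48

16 December 2022 is a Friday.
From 16 December 2022 to 28 May 2023 is 164 days inclusive.
164 = 7 × 23 + 3, so there are 23 full weeks plus 3 extra days.
Each full week contributes 2 weekend days (Sat, Sun): 23 × 2 = 46.
The 3 extra days are Friday, Saturday, Sunday — 2 of them qualify.
Total: 46 + 2 = 48.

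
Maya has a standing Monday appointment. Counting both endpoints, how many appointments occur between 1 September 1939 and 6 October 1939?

5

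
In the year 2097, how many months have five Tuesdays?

5

A month has five Tuesdays exactly when Tuesday falls within its first (length − 28) days.
Jan: 31 days, starts Tue → 5 of Tue, Wed, Thu ✓
Feb: 28 days, starts Fri → 5 of (none)
Mar: 31 days, starts Fri → 5 of Fri, Sat, Sun
Apr: 30 days, starts Mon → 5 of Mon, Tue ✓
May: 31 days, starts Wed → 5 of Wed, Thu, Fri
Jun: 30 days, starts Sat → 5 of Sat, Sun
Jul: 31 days, starts Mon → 5 of Mon, Tue, Wed ✓
Aug: 31 days, starts Thu → 5 of Thu, Fri, Sat
Sep: 30 days, starts Sun → 5 of Sun, Mon
Oct: 31 days, starts Tue → 5 of Tue, Wed, Thu ✓
Nov: 30 days, starts Fri → 5 of Fri, Sat
Dec: 31 days, starts Sun → 5 of Sun, Mon, Tue ✓
Months with five Tuesdays: Jan, Apr, Jul, Oct, Dec.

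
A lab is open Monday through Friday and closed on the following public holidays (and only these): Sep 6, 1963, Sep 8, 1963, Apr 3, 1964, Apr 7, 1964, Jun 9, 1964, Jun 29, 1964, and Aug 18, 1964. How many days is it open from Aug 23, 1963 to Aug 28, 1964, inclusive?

Aug 23, 1963 is a Friday.
That's 372 days from start to end, counting both.
372 = 7 × 53 + 1, so there are 53 full weeks plus 1 extra day.
Each full week contributes 5 weekdays (Mon–Fri): 53 × 5 = 265.
The 1 extra day is Fri — 1 of them qualifies.
Total: 265 + 1 = 266.
Holidays: Sep 6, 1963 (Fri); Sep 8, 1963 (Sun); Apr 3, 1964 (Fri); Apr 7, 1964 (Tue); Jun 9, 1964 (Tue); Jun 29, 1964 (Mon); Aug 18, 1964 (Tue).
6 of the 7 holidays fall on weekdays; the rest are weekends and were already excluded.
Business days: 266 − 6 = 260.

260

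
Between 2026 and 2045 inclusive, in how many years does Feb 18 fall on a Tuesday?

2

Day of week of February 18 in each year:
2026: Wed, 2027: Thu, 2028: Fri, 2029: Sun, 2030: Mon, 2031: Tue ✓, 2032: Wed, 2033: Fri, 2034: Sat, 2035: Sun, 2036: Mon, 2037: Wed, 2038: Thu, 2039: Fri, 2040: Sat, 2041: Mon, 2042: Tue ✓, 2043: Wed, 2044: Thu, 2045: Sat
Tuesdays: 2031, 2042.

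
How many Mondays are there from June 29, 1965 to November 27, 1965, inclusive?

21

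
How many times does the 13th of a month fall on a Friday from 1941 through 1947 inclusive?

Friday-the-13ths by year:
1941: Jun
1942: Feb, Mar, Nov
1943: Aug
1944: Oct
1945: Apr, Jul
1946: Sep, Dec
1947: Jun

11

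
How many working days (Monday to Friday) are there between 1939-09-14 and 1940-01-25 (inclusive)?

96

1939-09-14 is a Thursday.
That's 134 days from start to end, counting both.
134 = 7 × 19 + 1, so there are 19 full weeks plus 1 extra day.
Each full week contributes 5 weekdays (Mon–Fri): 19 × 5 = 95.
The 1 extra day is Thursday — 1 of them qualifies.
Total: 95 + 1 = 96.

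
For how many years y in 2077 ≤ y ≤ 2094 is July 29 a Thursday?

4

Day of week of July 29 in each year:
2077: Thu ✓, 2078: Fri, 2079: Sat, 2080: Mon, 2081: Tue, 2082: Wed, 2083: Thu ✓, 2084: Sat, 2085: Sun, 2086: Mon, 2087: Tue, 2088: Thu ✓, 2089: Fri, 2090: Sat, 2091: Sun, 2092: Tue, 2093: Wed, 2094: Thu ✓
Thursdays: 2077, 2083, 2088, 2094.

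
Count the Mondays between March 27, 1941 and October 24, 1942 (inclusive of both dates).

March 27, 1941 is a Thursday.
From March 27, 1941 to October 24, 1942 is 577 days inclusive.
577 = 7 × 82 + 3, so there are 82 full weeks plus 3 extra days.
Each full week contributes one Monday: 82 so far.
The 3 extra days are Thursday, Friday, Saturday — none qualify.
Total: 82 + 0 = 82.

82 Mondays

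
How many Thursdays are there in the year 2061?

52

January 1, 2061 is a Saturday.
The range spans 365 days (inclusive of both endpoints).
365 = 7 × 52 + 1, so there are 52 full weeks plus 1 extra day.
Each full week contributes one Thursday: 52 so far.
The 1 extra day is Saturday — none qualify.
Total: 52 + 0 = 52.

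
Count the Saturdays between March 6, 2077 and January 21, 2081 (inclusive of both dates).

203 Saturdays

March 6, 2077 is a Saturday.
The range spans 1418 days (inclusive of both endpoints).
1418 = 7 × 202 + 4, so there are 202 full weeks plus 4 extra days.
Each full week contributes one Saturday: 202 so far.
The 4 extra days are Saturday, Sunday, Monday, Tuesday — 1 of them qualifies.
Total: 202 + 1 = 203.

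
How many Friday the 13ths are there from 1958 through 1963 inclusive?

11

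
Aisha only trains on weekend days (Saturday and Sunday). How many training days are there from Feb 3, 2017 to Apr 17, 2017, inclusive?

Feb 3, 2017 is a Friday.
The range spans 74 days (inclusive of both endpoints).
74 = 7 × 10 + 4, so there are 10 full weeks plus 4 extra days.
Each full week contributes 2 weekend days (Sat, Sun): 10 × 2 = 20.
The 4 extra days are Friday, Saturday, Sunday, Monday — 2 of them qualify.
Total: 20 + 2 = 22.

22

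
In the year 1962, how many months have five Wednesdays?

4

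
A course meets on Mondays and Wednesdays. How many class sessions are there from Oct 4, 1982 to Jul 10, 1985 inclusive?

Oct 4, 1982 is a Monday.
That's 1011 days from start to end, counting both.
1011 = 7 × 144 + 3, so there are 144 full weeks plus 3 extra days.
Each full week contributes 2 days from the set (Mon, Wed): 144 × 2 = 288.
The 3 extra days are Monday, Tuesday, Wednesday — 2 of them qualify.
Total: 288 + 2 = 290.

290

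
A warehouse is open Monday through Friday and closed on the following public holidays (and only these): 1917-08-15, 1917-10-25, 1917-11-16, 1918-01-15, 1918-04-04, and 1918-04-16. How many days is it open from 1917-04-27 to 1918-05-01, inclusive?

258

1917-04-27 is a Friday.
That's 370 days from start to end, counting both.
370 = 7 × 52 + 6, so there are 52 full weeks plus 6 extra days.
Each full week contributes 5 weekdays (Mon–Fri): 52 × 5 = 260.
The 6 extra days are Friday, Saturday, Sunday, Monday, Tuesday, Wednesday — 4 of them qualify.
Total: 260 + 4 = 264.
Holidays: 1917-08-15 (Wed); 1917-10-25 (Thu); 1917-11-16 (Fri); 1918-01-15 (Tue); 1918-04-04 (Thu); 1918-04-16 (Tue).
All 6 holidays fall on weekdays, so subtract 6.
Business days: 264 − 6 = 258.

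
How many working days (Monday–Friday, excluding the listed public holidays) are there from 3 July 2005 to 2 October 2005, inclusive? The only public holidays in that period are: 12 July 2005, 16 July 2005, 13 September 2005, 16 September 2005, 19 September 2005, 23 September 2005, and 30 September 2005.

59 working days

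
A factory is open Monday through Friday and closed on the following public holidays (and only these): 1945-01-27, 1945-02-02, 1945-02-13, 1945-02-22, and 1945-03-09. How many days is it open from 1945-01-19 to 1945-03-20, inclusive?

1945-01-19 is a Friday.
From 1945-01-19 to 1945-03-20 is 61 days inclusive.
61 = 7 × 8 + 5, so there are 8 full weeks plus 5 extra days.
Each full week contributes 5 weekdays (Mon–Fri): 8 × 5 = 40.
The 5 extra days are Friday, Saturday, Sunday, Monday, Tuesday — 3 of them qualify.
Total: 40 + 3 = 43.
Holidays: 1945-01-27 (Sat); 1945-02-02 (Fri); 1945-02-13 (Tue); 1945-02-22 (Thu); 1945-03-09 (Fri).
4 of the 5 holidays fall on weekdays; the rest are weekends and were already excluded.
Business days: 43 − 4 = 39.

39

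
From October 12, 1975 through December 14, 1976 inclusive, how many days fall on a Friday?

October 12, 1975 is a Sunday.
From October 12, 1975 to December 14, 1976 is 430 days inclusive.
430 = 7 × 61 + 3, so there are 61 full weeks plus 3 extra days.
Each full week contributes one Friday: 61 so far.
The 3 extra days are Sunday, Monday, Tuesday — none qualify.
Total: 61 + 0 = 61.

61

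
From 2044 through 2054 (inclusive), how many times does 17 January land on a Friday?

2

Day of week of January 17 in each year:
2044: Sun, 2045: Tue, 2046: Wed, 2047: Thu, 2048: Fri ✓, 2049: Sun, 2050: Mon, 2051: Tue, 2052: Wed, 2053: Fri ✓, 2054: Sat
Fridays: 2048, 2053.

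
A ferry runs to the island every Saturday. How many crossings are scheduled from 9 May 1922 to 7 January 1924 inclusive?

87 Saturdays

9 May 1922 is a Tuesday.
The range spans 609 days (inclusive of both endpoints).
609 = 7 × 87, so the span is exactly 87 full weeks.
Each full week contributes one Saturday: 87 so far.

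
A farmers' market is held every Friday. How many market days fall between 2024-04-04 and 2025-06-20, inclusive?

64 Fridays

2024-04-04 is a Thursday.
That's 443 days from start to end, counting both.
443 = 7 × 63 + 2, so there are 63 full weeks plus 2 extra days.
Each full week contributes one Friday: 63 so far.
The 2 extra days are Thu, Fri — 1 of them qualifies.
Total: 63 + 1 = 64.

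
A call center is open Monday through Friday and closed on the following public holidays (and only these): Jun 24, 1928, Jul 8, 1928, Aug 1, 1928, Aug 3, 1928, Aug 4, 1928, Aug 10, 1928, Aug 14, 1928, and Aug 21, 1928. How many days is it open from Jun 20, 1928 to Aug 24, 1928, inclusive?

Jun 20, 1928 is a Wednesday.
That's 66 days from start to end, counting both.
66 = 7 × 9 + 3, so there are 9 full weeks plus 3 extra days.
Each full week contributes 5 weekdays (Mon–Fri): 9 × 5 = 45.
The 3 extra days are Wed, Thu, Fri — 3 of them qualify.
Total: 45 + 3 = 48.
Holidays: Jun 24, 1928 (Sun); Jul 8, 1928 (Sun); Aug 1, 1928 (Wed); Aug 3, 1928 (Fri); Aug 4, 1928 (Sat); Aug 10, 1928 (Fri); Aug 14, 1928 (Tue); Aug 21, 1928 (Tue).
5 of the 8 holidays fall on weekdays; the rest are weekends and were already excluded.
Business days: 48 − 5 = 43.

43 working days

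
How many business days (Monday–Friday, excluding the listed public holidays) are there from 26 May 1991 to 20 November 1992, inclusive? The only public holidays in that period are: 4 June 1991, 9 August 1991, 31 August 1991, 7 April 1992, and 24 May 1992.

26 May 1991 is a Sunday.
From 26 May 1991 to 20 November 1992 is 545 days inclusive.
545 = 7 × 77 + 6, so there are 77 full weeks plus 6 extra days.
Each full week contributes 5 weekdays (Mon–Fri): 77 × 5 = 385.
The 6 extra days are Sun, Mon, Tue, Wed, Thu, Fri — 5 of them qualify.
Total: 385 + 5 = 390.
Holidays: 4 June 1991 (Tue); 9 August 1991 (Fri); 31 August 1991 (Sat); 7 April 1992 (Tue); 24 May 1992 (Sun).
3 of the 5 holidays fall on weekdays; the rest are weekends and were already excluded.
Business days: 390 − 3 = 387.

387 business days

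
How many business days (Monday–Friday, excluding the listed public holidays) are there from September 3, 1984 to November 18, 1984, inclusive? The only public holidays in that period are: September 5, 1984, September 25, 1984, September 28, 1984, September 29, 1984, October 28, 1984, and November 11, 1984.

September 3, 1984 is a Monday.
That's 77 days from start to end, counting both.
77 = 7 × 11, so the span is exactly 11 full weeks.
Each full week contributes 5 weekdays (Mon–Fri): 11 × 5 = 55.
Total: 55.
Holidays: September 5, 1984 (Wed); September 25, 1984 (Tue); September 28, 1984 (Fri); September 29, 1984 (Sat); October 28, 1984 (Sun); November 11, 1984 (Sun).
3 of the 6 holidays fall on weekdays; the rest are weekends and were already excluded.
Business days: 55 − 3 = 52.

52 business days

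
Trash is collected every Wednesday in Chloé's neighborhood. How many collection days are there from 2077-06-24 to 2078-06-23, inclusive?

2077-06-24 is a Thursday.
The range spans 365 days (inclusive of both endpoints).
365 = 7 × 52 + 1, so there are 52 full weeks plus 1 extra day.
Each full week contributes one Wednesday: 52 so far.
The 1 extra day is Thursday — none qualify.
Total: 52 + 0 = 52.

52 Wednesdays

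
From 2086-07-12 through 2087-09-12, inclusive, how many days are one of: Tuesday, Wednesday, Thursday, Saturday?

2086-07-12 is a Friday.
The range spans 428 days (inclusive of both endpoints).
428 = 7 × 61 + 1, so there are 61 full weeks plus 1 extra day.
Each full week contributes 4 days from the set (Tue, Wed, Thu, Sat): 61 × 4 = 244.
The 1 extra day is Friday — none qualify.
Total: 244 + 0 = 244.

244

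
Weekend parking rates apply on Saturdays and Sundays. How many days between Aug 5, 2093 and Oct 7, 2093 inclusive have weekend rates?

Aug 5, 2093 is a Wednesday.
That's 64 days from start to end, counting both.
64 = 7 × 9 + 1, so there are 9 full weeks plus 1 extra day.
Each full week contributes 2 weekend days (Sat, Sun): 9 × 2 = 18.
The 1 extra day is Wednesday — none qualify.
Total: 18 + 0 = 18.

18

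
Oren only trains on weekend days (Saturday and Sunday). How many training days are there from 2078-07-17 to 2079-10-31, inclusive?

135

2078-07-17 is a Sunday.
That's 472 days from start to end, counting both.
472 = 7 × 67 + 3, so there are 67 full weeks plus 3 extra days.
Each full week contributes 2 weekend days (Sat, Sun): 67 × 2 = 134.
The 3 extra days are Sun, Mon, Tue — 1 of them qualifies.
Total: 134 + 1 = 135.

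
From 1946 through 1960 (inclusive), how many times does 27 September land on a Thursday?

Day of week of September 27 in each year:
1946: Fri, 1947: Sat, 1948: Mon, 1949: Tue, 1950: Wed, 1951: Thu ✓, 1952: Sat, 1953: Sun, 1954: Mon, 1955: Tue, 1956: Thu ✓, 1957: Fri, 1958: Sat, 1959: Sun, 1960: Tue
Thursdays: 1951, 1956.

2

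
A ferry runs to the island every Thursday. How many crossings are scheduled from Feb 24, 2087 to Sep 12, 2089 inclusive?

133

Feb 24, 2087 is a Monday.
That's 932 days from start to end, counting both.
932 = 7 × 133 + 1, so there are 133 full weeks plus 1 extra day.
Each full week contributes one Thursday: 133 so far.
The 1 extra day is Mon — none qualify.
Total: 133 + 0 = 133.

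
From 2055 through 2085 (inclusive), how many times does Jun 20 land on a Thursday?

Day of week of June 20 in each year:
2055: Sun, 2056: Tue, 2057: Wed, 2058: Thu ✓, 2059: Fri, 2060: Sun, 2061: Mon, 2062: Tue, 2063: Wed, 2064: Fri, 2065: Sat, 2066: Sun, 2067: Mon, 2068: Wed, 2069: Thu ✓, 2070: Fri, 2071: Sat, 2072: Mon, 2073: Tue, 2074: Wed, 2075: Thu ✓, 2076: Sat, 2077: Sun, 2078: Mon, 2079: Tue, 2080: Thu ✓, 2081: Fri, 2082: Sat, 2083: Sun, 2084: Tue, 2085: Wed
Thursdays: 2058, 2069, 2075, 2080.

4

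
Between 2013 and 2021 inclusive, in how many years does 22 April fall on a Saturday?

1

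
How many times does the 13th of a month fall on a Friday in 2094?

The 13th falls on a Friday when the month's 13th has weekday Fri.
Jan 13 is Wed; Feb 13 is Sat; Mar 13 is Sat; Apr 13 is Tue; May 13 is Thu; Jun 13 is Sun; Jul 13 is Tue; Aug 13 is Fri ✓; Sep 13 is Mon; Oct 13 is Wed; Nov 13 is Sat; Dec 13 is Mon.
Friday the 13ths: Aug.

1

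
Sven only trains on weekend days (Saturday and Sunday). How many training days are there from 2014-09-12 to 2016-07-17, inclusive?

194

2014-09-12 is a Friday.
From 2014-09-12 to 2016-07-17 is 675 days inclusive.
675 = 7 × 96 + 3, so there are 96 full weeks plus 3 extra days.
Each full week contributes 2 weekend days (Sat, Sun): 96 × 2 = 192.
The 3 extra days are Fri, Sat, Sun — 2 of them qualify.
Total: 192 + 2 = 194.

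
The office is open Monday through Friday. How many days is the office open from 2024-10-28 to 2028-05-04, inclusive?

919 weekdays

2024-10-28 is a Monday.
That's 1285 days from start to end, counting both.
1285 = 7 × 183 + 4, so there are 183 full weeks plus 4 extra days.
Each full week contributes 5 weekdays (Mon–Fri): 183 × 5 = 915.
The 4 extra days are Mon, Tue, Wed, Thu — 4 of them qualify.
Total: 915 + 4 = 919.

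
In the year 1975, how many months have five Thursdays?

4

A month has five Thursdays exactly when Thursday falls within its first (length − 28) days.
Jan: 31 days, starts Wed → 5 of Wed, Thu, Fri ✓
Feb: 28 days, starts Sat → 5 of (none)
Mar: 31 days, starts Sat → 5 of Sat, Sun, Mon
Apr: 30 days, starts Tue → 5 of Tue, Wed
May: 31 days, starts Thu → 5 of Thu, Fri, Sat ✓
Jun: 30 days, starts Sun → 5 of Sun, Mon
Jul: 31 days, starts Tue → 5 of Tue, Wed, Thu ✓
Aug: 31 days, starts Fri → 5 of Fri, Sat, Sun
Sep: 30 days, starts Mon → 5 of Mon, Tue
Oct: 31 days, starts Wed → 5 of Wed, Thu, Fri ✓
Nov: 30 days, starts Sat → 5 of Sat, Sun
Dec: 31 days, starts Mon → 5 of Mon, Tue, Wed
Months with five Thursdays: Jan, May, Jul, Oct.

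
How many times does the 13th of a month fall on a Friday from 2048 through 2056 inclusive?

Friday-the-13ths by year:
2048: Mar, Nov
2049: Aug
2050: May
2051: Jan, Oct
2052: Sep, Dec
2053: Jun
2054: Feb, Mar, Nov
2055: Aug
2056: Oct

14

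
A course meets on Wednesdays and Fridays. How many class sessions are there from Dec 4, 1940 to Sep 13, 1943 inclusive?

Dec 4, 1940 is a Wednesday.
That's 1014 days from start to end, counting both.
1014 = 7 × 144 + 6, so there are 144 full weeks plus 6 extra days.
Each full week contributes 2 days from the set (Wed, Fri): 144 × 2 = 288.
The 6 extra days are Wed, Thu, Fri, Sat, Sun, Mon — 2 of them qualify.
Total: 288 + 2 = 290.

290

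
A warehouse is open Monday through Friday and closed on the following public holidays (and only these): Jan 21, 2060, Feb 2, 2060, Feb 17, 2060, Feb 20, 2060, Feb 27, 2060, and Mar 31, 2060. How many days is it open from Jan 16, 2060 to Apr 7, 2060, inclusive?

53

Jan 16, 2060 is a Friday.
That's 83 days from start to end, counting both.
83 = 7 × 11 + 6, so there are 11 full weeks plus 6 extra days.
Each full week contributes 5 weekdays (Mon–Fri): 11 × 5 = 55.
The 6 extra days are Friday, Saturday, Sunday, Monday, Tuesday, Wednesday — 4 of them qualify.
Total: 55 + 4 = 59.
Holidays: Jan 21, 2060 (Wed); Feb 2, 2060 (Mon); Feb 17, 2060 (Tue); Feb 20, 2060 (Fri); Feb 27, 2060 (Fri); Mar 31, 2060 (Wed).
All 6 holidays fall on weekdays, so subtract 6.
Business days: 59 − 6 = 53.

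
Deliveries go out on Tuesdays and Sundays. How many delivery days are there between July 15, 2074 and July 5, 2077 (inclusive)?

July 15, 2074 is a Sunday.
From July 15, 2074 to July 5, 2077 is 1087 days inclusive.
1087 = 7 × 155 + 2, so there are 155 full weeks plus 2 extra days.
Each full week contributes 2 days from the set (Tue, Sun): 155 × 2 = 310.
The 2 extra days are Sunday, Monday — 1 of them qualifies.
Total: 310 + 1 = 311.

311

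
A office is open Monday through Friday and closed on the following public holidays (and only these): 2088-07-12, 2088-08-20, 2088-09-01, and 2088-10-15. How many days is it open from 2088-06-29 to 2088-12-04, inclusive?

2088-06-29 is a Tuesday.
That's 159 days from start to end, counting both.
159 = 7 × 22 + 5, so there are 22 full weeks plus 5 extra days.
Each full week contributes 5 weekdays (Mon–Fri): 22 × 5 = 110.
The 5 extra days are Tue, Wed, Thu, Fri, Sat — 4 of them qualify.
Total: 110 + 4 = 114.
Holidays: 2088-07-12 (Mon); 2088-08-20 (Fri); 2088-09-01 (Wed); 2088-10-15 (Fri).
All 4 holidays fall on weekdays, so subtract 4.
Business days: 114 − 4 = 110.

110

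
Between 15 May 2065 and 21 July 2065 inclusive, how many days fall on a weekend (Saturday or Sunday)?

20

15 May 2065 is a Friday.
That's 68 days from start to end, counting both.
68 = 7 × 9 + 5, so there are 9 full weeks plus 5 extra days.
Each full week contributes 2 weekend days (Sat, Sun): 9 × 2 = 18.
The 5 extra days are Fri, Sat, Sun, Mon, Tue — 2 of them qualify.
Total: 18 + 2 = 20.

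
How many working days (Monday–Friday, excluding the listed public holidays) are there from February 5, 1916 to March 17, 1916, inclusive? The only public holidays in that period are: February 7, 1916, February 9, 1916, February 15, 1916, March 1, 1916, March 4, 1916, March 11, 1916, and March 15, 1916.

25 working days

February 5, 1916 is a Saturday.
From February 5, 1916 to March 17, 1916 is 42 days inclusive.
42 = 7 × 6, so the span is exactly 6 full weeks.
Each full week contributes 5 weekdays (Mon–Fri): 6 × 5 = 30.
Total: 30.
Holidays: February 7, 1916 (Mon); February 9, 1916 (Wed); February 15, 1916 (Tue); March 1, 1916 (Wed); March 4, 1916 (Sat); March 11, 1916 (Sat); March 15, 1916 (Wed).
5 of the 7 holidays fall on weekdays; the rest are weekends and were already excluded.
Business days: 30 − 5 = 25.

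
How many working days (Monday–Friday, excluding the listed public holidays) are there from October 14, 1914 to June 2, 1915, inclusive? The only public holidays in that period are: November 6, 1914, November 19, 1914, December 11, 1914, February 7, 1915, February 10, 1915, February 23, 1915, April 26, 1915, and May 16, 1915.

October 14, 1914 is a Wednesday.
From October 14, 1914 to June 2, 1915 is 232 days inclusive.
232 = 7 × 33 + 1, so there are 33 full weeks plus 1 extra day.
Each full week contributes 5 weekdays (Mon–Fri): 33 × 5 = 165.
The 1 extra day is Wednesday — 1 of them qualifies.
Total: 165 + 1 = 166.
Holidays: November 6, 1914 (Fri); November 19, 1914 (Thu); December 11, 1914 (Fri); February 7, 1915 (Sun); February 10, 1915 (Wed); February 23, 1915 (Tue); April 26, 1915 (Mon); May 16, 1915 (Sun).
6 of the 8 holidays fall on weekdays; the rest are weekends and were already excluded.
Business days: 166 − 6 = 160.

160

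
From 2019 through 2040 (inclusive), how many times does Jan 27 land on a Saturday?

Day of week of January 27 in each year:
2019: Sun, 2020: Mon, 2021: Wed, 2022: Thu, 2023: Fri, 2024: Sat ✓, 2025: Mon, 2026: Tue, 2027: Wed, 2028: Thu, 2029: Sat ✓, 2030: Sun, 2031: Mon, 2032: Tue, 2033: Thu, 2034: Fri, 2035: Sat ✓, 2036: Sun, 2037: Tue, 2038: Wed, 2039: Thu, 2040: Fri
Saturdays: 2024, 2029, 2035.

3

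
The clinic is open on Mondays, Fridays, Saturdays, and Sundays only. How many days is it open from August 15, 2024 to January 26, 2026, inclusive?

August 15, 2024 is a Thursday.
That's 530 days from start to end, counting both.
530 = 7 × 75 + 5, so there are 75 full weeks plus 5 extra days.
Each full week contributes 4 days from the set (Mon, Fri, Sat, Sun): 75 × 4 = 300.
The 5 extra days are Thu, Fri, Sat, Sun, Mon — 4 of them qualify.
Total: 300 + 4 = 304.

304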